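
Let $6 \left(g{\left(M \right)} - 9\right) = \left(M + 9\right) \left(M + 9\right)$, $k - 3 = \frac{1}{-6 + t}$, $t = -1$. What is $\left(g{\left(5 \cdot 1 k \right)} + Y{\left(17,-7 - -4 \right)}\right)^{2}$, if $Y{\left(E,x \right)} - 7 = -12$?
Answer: $\frac{769785025}{86436} \approx 8905.8$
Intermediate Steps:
$Y{\left(E,x \right)} = -5$ ($Y{\left(E,x \right)} = 7 - 12 = -5$)
$k = \frac{20}{7}$ ($k = 3 + \frac{1}{-6 - 1} = 3 + \frac{1}{-7} = 3 - \frac{1}{7} = \frac{20}{7} \approx 2.8571$)
$g{\left(M \right)} = 9 + \frac{\left(9 + M\right)^{2}}{6}$ ($g{\left(M \right)} = 9 + \frac{\left(M + 9\right) \left(M + 9\right)}{6} = 9 + \frac{\left(9 + M\right) \left(9 + M\right)}{6} = 9 + \frac{\left(9 + M\right)^{2}}{6}$)
$\left(g{\left(5 \cdot 1 k \right)} + Y{\left(17,-7 - -4 \right)}\right)^{2} = \left(\left(9 + \frac{\left(9 + 5 \cdot 1 \cdot \frac{20}{7}\right)^{2}}{6}\right) - 5\right)^{2} = \left(\left(9 + \frac{\left(9 + 5 \cdot \frac{20}{7}\right)^{2}}{6}\right) - 5\right)^{2} = \left(\left(9 + \frac{\left(9 + \frac{100}{7}\right)^{2}}{6}\right) - 5\right)^{2} = \left(\left(9 + \frac{\left(\frac{163}{7}\right)^{2}}{6}\right) - 5\right)^{2} = \left(\left(9 + \frac{1}{6} \cdot \frac{26569}{49}\right) - 5\right)^{2} = \left(\left(9 + \frac{26569}{294}\right) - 5\right)^{2} = \left(\frac{29215}{294} - 5\right)^{2} = \left(\frac{27745}{294}\right)^{2} = \frac{769785025}{86436}$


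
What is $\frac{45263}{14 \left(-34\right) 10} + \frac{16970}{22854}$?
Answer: $- \frac{476831701}{54392520} \approx -8.7665$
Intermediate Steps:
$\frac{45263}{14 \left(-34\right) 10} + \frac{16970}{22854} = \frac{45263}{\left(-476\right) 10} + 16970 \cdot \frac{1}{22854} = \frac{45263}{-4760} + \frac{8485}{11427} = 45263 \left(- \frac{1}{4760}\right) + \frac{8485}{11427} = - \frac{45263}{4760} + \frac{8485}{11427} = - \frac{476831701}{54392520}$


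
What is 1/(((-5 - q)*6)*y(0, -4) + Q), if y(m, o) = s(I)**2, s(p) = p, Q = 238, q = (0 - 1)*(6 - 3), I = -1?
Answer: 1/226 ≈ 0.0044248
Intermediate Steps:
q = -3 (q = -1*3 = -3)
y(m, o) = 1 (y(m, o) = (-1)**2 = 1)
1/(((-5 - q)*6)*y(0, -4) + Q) = 1/(((-5 - 1*(-3))*6)*1 + 238) = 1/(((-5 + 3)*6)*1 + 238) = 1/(-2*6*1 + 238) = 1/(-12*1 + 238) = 1/(-12 + 238) = 1/226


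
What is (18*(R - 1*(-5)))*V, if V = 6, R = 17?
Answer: 2376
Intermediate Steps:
(18*(R - 1*(-5)))*V = (18*(17 - 1*(-5)))*6 = (18*(17 + 5))*6 = (18*22)*6 = 396*6 = 2376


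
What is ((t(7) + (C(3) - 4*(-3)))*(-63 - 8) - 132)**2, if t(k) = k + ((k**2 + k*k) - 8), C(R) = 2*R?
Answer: 68840209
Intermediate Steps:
t(k) = -8 + k + 2*k**2 (t(k) = k + ((k**2 + k**2) - 8) = k + (2*k**2 - 8) = k + (-8 + 2*k**2) = -8 + k + 2*k**2)
((t(7) + (C(3) - 4*(-3)))*(-63 - 8) - 132)**2 = (((-8 + 7 + 2*7**2) + (2*3 - 4*(-3)))*(-63 - 8) - 132)**2 = (((-8 + 7 + 2*49) + (6 + 12))*(-71) - 132)**2 = (((-8 + 7 + 98) + 18)*(-71) - 132)**2 = ((97 + 18)*(-71) - 132)**2 = (115*(-71) - 132)**2 = (-8165 - 132)**2 = (-8297)**2 = 68840209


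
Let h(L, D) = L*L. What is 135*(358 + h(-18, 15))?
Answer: 92070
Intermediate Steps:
h(L, D) = L²
135*(358 + h(-18, 15)) = 135*(358 + (-18)²) = 135*(358 + 324) = 135*682 = 92070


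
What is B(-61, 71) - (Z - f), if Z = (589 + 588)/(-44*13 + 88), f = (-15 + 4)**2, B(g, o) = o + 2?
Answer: 8643/44 ≈ 196.43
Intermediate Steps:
B(g, o) = 2 + o
f = 121 (f = (-11)**2 = 121)
Z = -107/44 (Z = 1177/(-572 + 88) = 1177/(-484) = 1177*(-1/484) = -107/44 ≈ -2.4318)
B(-61, 71) - (Z - f) = (2 + 71) - (-107/44 - 1*121) = 73 - (-107/44 - 121) = 73 - 1*(-5431/44) = 73 + 5431/44 = 8643/44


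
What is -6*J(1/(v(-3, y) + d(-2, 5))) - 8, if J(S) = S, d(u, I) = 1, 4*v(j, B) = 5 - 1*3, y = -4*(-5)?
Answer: -12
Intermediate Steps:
y = 20
v(j, B) = ½ (v(j, B) = (5 - 1*3)/4 = (5 - 3)/4 = (¼)*2 = ½)
-6*J(1/(v(-3, y) + d(-2, 5))) - 8 = -6/(½ + 1) - 8 = -6/3/2 - 8 = -6*⅔ - 8 = -4 - 8 = -12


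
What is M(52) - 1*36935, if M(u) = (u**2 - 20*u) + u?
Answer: -35219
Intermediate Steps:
M(u) = u**2 - 19*u
M(52) - 1*36935 = 52*(-19 + 52) - 1*36935 = 52*33 - 36935 = 1716 - 36935 = -35219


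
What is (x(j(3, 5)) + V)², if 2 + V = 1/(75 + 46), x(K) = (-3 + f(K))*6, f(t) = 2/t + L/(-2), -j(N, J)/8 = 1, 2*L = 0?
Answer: 27050401/58564 ≈ 461.89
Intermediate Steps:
L = 0 (L = (½)*0 = 0)
j(N, J) = -8 (j(N, J) = -8*1 = -8)
f(t) = 2/t (f(t) = 2/t + 0/(-2) = 2/t + 0*(-½) = 2/t + 0 = 2/t)
x(K) = -18 + 12/K (x(K) = (-3 + 2/K)*6 = -18 + 12/K)
V = -241/121 (V = -2 + 1/(75 + 46) = -2 + 1/121 = -241/121 ≈ -1.9917)
(x(j(3, 5)) + V)² = ((-18 + 12/(-8)) - 241/121)² = ((-18 + 12*(-⅛)) - 241/121)² = ((-18 - 3/2) - 241/121)² = (-39/2 - 241/121)² = (-5201/242)² = 27050401/58564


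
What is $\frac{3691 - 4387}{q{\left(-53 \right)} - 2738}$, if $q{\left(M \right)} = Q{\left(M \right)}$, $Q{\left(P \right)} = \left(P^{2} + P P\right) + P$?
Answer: $- \frac{696}{2827} \approx -0.2462$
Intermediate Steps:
$Q{\left(P \right)} = P + 2 P^{2}$ ($Q{\left(P \right)} = \left(P^{2} + P^{2}\right) + P = 2 P^{2} + P = P + 2 P^{2}$)
$q{\left(M \right)} = M \left(1 + 2 M\right)$
$\frac{3691 - 4387}{q{\left(-53 \right)} - 2738} = \frac{3691 - 4387}{- 53 \left(1 + 2 \left(-53\right)\right) - 2738} = - \frac{696}{- 53 \left(1 - 106\right) - 2738} = - \frac{696}{\left(-53\right) \left(-105\right) - 2738} = - \frac{696}{5565 - 2738} = - \frac{696}{2827}$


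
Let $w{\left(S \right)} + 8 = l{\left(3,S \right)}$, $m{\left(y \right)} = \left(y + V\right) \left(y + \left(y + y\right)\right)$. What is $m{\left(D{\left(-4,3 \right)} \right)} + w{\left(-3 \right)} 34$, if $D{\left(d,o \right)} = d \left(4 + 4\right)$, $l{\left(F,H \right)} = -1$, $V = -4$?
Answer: $3150$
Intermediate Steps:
$D{\left(d,o \right)} = 8 d$ ($D{\left(d,o \right)} = d 8 = 8 d$)
$m{\left(y \right)} = 3 y \left(-4 + y\right)$ ($m{\left(y \right)} = \left(y - 4\right) \left(y + \left(y + y\right)\right) = \left(-4 + y\right) \left(y + 2 y\right) = \left(-4 + y\right) 3 y = 3 y \left(-4 + y\right)$)
$w{\left(S \right)} = -9$ ($w{\left(S \right)} = -8 - 1 = -9$)
$m{\left(D{\left(-4,3 \right)} \right)} + w{\left(-3 \right)} 34 = 3 \cdot 8 \left(-4\right) \left(-4 + 8 \left(-4\right)\right) - 306 = 3 \left(-32\right) \left(-4 - 32\right) - 306 = 3 \left(-32\right) \left(-36\right) - 306 = 3456 - 306 = 3150$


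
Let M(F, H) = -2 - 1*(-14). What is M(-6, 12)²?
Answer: 144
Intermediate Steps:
M(F, H) = 12 (M(F, H) = -2 + 14 = 12)
M(-6, 12)² = 12² = 144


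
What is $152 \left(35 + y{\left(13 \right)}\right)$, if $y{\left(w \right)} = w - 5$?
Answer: $6536$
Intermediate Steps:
$y{\left(w \right)} = -5 + w$ ($y{\left(w \right)} = w - 5 = -5 + w$)
$152 \left(35 + y{\left(13 \right)}\right) = 152 \left(35 + \left(-5 + 13\right)\right) = 152 \left(35 + 8\right) = 152 \cdot 43 = 6536$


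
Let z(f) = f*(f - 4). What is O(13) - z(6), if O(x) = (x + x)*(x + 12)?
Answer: 638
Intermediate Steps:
z(f) = f*(-4 + f)
O(x) = 2*x*(12 + x) (O(x) = (2*x)*(12 + x) = 2*x*(12 + x))
O(13) - z(6) = 2*13*(12 + 13) - 6*(-4 + 6) = 2*13*25 - 6*2 = 650 - 1*12 = 650 - 12 = 638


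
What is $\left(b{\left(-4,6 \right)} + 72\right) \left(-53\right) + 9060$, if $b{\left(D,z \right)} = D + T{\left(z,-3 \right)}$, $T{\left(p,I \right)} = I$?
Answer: $5615$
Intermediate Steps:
$b{\left(D,z \right)} = -3 + D$ ($b{\left(D,z \right)} = D - 3 = -3 + D$)
$\left(b{\left(-4,6 \right)} + 72\right) \left(-53\right) + 9060 = \left(\left(-3 - 4\right) + 72\right) \left(-53\right) + 9060 = \left(-7 + 72\right) \left(-53\right) + 9060 = 65 \left(-53\right) + 9060 = -3445 + 9060 = 5615$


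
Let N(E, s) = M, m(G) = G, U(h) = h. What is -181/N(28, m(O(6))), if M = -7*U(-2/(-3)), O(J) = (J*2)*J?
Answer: 543/14 ≈ 38.786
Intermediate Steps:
O(J) = 2*J**2 (O(J) = (2*J)*J = 2*J**2)
M = -14/3 (M = -(-14)/(-3) = -(-14)*(-1)/3 = -7*2/3 = -14/3 ≈ -4.6667)
N(E, s) = -14/3
-181/N(28, m(O(6))) = -181/(-14/3) = -181*(-3/14) = 543/14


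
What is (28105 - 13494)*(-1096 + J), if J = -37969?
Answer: -570778715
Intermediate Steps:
(28105 - 13494)*(-1096 + J) = (28105 - 13494)*(-1096 - 37969) = 14611*(-39065) = -570778715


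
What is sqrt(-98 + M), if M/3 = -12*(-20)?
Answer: sqrt(622) ≈ 24.940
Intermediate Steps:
M = 720 (M = 3*(-12*(-20)) = 3*240 = 720)
sqrt(-98 + M) = sqrt(-98 + 720) = sqrt(622)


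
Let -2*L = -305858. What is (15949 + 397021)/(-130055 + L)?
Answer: 206485/11437 ≈ 18.054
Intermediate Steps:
L = 152929 (L = -½*(-305858) = 152929)
(15949 + 397021)/(-130055 + L) = (15949 + 397021)/(-130055 + 152929) = 412970/22874 = 412970*(1/22874) = 206485/11437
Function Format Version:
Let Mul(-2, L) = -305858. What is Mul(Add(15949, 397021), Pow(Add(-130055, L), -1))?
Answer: Rational(206485, 11437) ≈ 18.054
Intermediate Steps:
L = 152929 (L = Mul(Rational(-1, 2), -305858) = 152929)
Mul(Add(15949, 397021), Pow(Add(-130055, L), -1)) = Mul(Add(15949, 397021), Pow(Add(-130055, 152929), -1)) = Mul(412970, Pow(22874, -1)) = Mul(412970, Rational(1, 22874)) = Rational(206485, 11437)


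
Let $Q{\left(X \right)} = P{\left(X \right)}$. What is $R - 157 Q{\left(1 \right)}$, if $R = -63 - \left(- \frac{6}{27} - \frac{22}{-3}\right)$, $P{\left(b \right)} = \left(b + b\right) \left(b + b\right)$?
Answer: $- \frac{6283}{9} \approx -698.11$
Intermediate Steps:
$P{\left(b \right)} = 4 b^{2}$ ($P{\left(b \right)} = 2 b 2 b = 4 b^{2}$)
$Q{\left(X \right)} = 4 X^{2}$
$R = - \frac{631}{9}$ ($R = -63 - \left(\left(-6\right) \frac{1}{27} - - \frac{22}{3}\right) = -63 - \left(- \frac{2}{9} + \frac{22}{3}\right) = -63 - \frac{64}{9} = - \frac{631}{9} \approx -70.111$)
$R - 157 Q{\left(1 \right)} = - \frac{631}{9} - 157 \cdot 4 \cdot 1^{2} = - \frac{631}{9} - 157 \cdot 4 \cdot 1 = - \frac{631}{9} - 628 = - \frac{6283}{9}$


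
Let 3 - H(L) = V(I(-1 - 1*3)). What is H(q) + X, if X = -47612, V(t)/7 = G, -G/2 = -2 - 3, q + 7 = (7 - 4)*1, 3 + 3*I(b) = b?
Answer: -47679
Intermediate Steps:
I(b) = -1 + b/3
q = -4 (q = -7 + (7 - 4)*1 = -7 + 3*1 = -7 + 3 = -4)
G = 10 (G = -2*(-2 - 3) = -2*(-5) = 10)
V(t) = 70 (V(t) = 7*10 = 70)
H(L) = -67 (H(L) = 3 - 1*70 = 3 - 70 = -67)
H(q) + X = -67 - 47612 = -47679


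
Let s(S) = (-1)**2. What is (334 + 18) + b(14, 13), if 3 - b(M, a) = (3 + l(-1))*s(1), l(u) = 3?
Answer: 349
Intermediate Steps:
s(S) = 1
b(M, a) = -3 (b(M, a) = 3 - (3 + 3) = 3 - 6 = -3)
(334 + 18) + b(14, 13) = (334 + 18) - 3 = 352 - 3 = 349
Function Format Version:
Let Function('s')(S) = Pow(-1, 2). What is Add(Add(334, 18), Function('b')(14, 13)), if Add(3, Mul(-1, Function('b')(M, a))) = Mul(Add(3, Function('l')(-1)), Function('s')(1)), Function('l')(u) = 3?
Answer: 349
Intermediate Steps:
Function('s')(S) = 1
Function('b')(M, a) = -3 (Function('b')(M, a) = Add(3, Mul(-1, Mul(Add(3, 3), 1))) = Add(3, Mul(-1, Mul(6, 1))) = Add(3, Mul(-1, 6)) = Add(3, -6) = -3)
Add(Add(334, 18), Function('b')(14, 13)) = Add(Add(334, 18), -3) = Add(352, -3) = 349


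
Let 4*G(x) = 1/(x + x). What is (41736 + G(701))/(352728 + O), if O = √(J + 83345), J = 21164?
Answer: 10319740565499/87216273169975 - 234055489*√104509/697730185359800 ≈ 0.11822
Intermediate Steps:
G(x) = 1/(8*x) (G(x) = 1/(4*(x + x)) = 1/(4*((2*x))) = (1/(2*x))/4 = 1/(8*x))
O = √104509 (O = √(21164 + 83345) = √104509 ≈ 323.28)
(41736 + G(701))/(352728 + O) = (41736 + (⅛)/701)/(352728 + √104509) = (41736 + (⅛)*(1/701))/(352728 + √104509) = (41736 + 1/5608)/(352728 + √104509) = 234055489/(5608*(352728 + √104509))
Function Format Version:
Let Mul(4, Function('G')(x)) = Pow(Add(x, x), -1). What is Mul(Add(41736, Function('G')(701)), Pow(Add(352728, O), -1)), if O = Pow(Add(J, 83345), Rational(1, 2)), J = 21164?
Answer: Add(Rational(10319740565499, 87216273169975), Mul(Rational(-234055489, 697730185359800), Pow(104509, Rational(1, 2)))) ≈ 0.11822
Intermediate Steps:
Function('G')(x) = Mul(Rational(1, 8), Pow(x, -1)) (Function('G')(x) = Mul(Rational(1, 4), Pow(Add(x, x), -1)) = Mul(Rational(1, 4), Pow(Mul(2, x), -1)) = Mul(Rational(1, 4), Mul(Rational(1, 2), Pow(x, -1))) = Mul(Rational(1, 8), Pow(x, -1)))
O = Pow(104509, Rational(1, 2)) (O = Pow(Add(21164, 83345), Rational(1, 2)) = Pow(104509, Rational(1, 2)) ≈ 323.28)
Mul(Add(41736, Function('G')(701)), Pow(Add(352728, O), -1)) = Mul(Add(41736, Mul(Rational(1, 8), Pow(701, -1))), Pow(Add(352728, Pow(104509, Rational(1, 2))), -1)) = Mul(Add(41736, Mul(Rational(1, 8), Rational(1, 701))), Pow(Add(352728, Pow(104509, Rational(1, 2))), -1)) = Mul(Add(41736, Rational(1, 5608)), Pow(Add(352728, Pow(104509, Rational(1, 2))), -1)) = Mul(Rational(234055489, 5608), Pow(Add(352728, Pow(104509, Rational(1, 2))), -1))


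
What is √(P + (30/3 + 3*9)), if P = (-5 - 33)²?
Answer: √1481 ≈ 38.484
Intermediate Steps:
P = 1444 (P = (-38)² = 1444)
√(P + (30/3 + 3*9)) = √(1444 + (30/3 + 3*9)) = √(1444 + (30*(⅓) + 27)) = √(1444 + (10 + 27)) = √(1444 + 37) = √1481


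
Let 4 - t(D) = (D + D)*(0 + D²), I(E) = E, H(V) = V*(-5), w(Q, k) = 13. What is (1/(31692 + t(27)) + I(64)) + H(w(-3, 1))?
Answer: -7671/7670 ≈ -1.0001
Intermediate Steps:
H(V) = -5*V
t(D) = 4 - 2*D³ (t(D) = 4 - (D + D)*(0 + D²) = 4 - 2*D*D² = 4 - 2*D³)
(1/(31692 + t(27)) + I(64)) + H(w(-3, 1)) = (1/(31692 + (4 - 2*27³)) + 64) - 5*13 = (1/(31692 + (4 - 2*19683)) + 64) - 65 = (1/(31692 + (4 - 39366)) + 64) - 65 = (1/(31692 - 39362) + 64) - 65 = (1/(-7670) + 64) - 65 = (-1/7670 + 64) - 65 = 490879/7670 - 65 = -7671/7670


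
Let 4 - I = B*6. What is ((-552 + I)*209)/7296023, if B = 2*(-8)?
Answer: -94468/7296023 ≈ -0.012948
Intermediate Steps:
B = -16
I = 100 (I = 4 - (-16)*6 = 4 - 1*(-96) = 4 + 96 = 100)
((-552 + I)*209)/7296023 = ((-552 + 100)*209)/7296023 = -452*209*(1/7296023) = -94468*1/7296023 = -94468/7296023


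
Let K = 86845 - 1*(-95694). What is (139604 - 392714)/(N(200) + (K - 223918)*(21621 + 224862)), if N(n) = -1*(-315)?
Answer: 42185/1699869957 ≈ 2.4817e-5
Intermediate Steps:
N(n) = 315
K = 182539 (K = 86845 + 95694 = 182539)
(139604 - 392714)/(N(200) + (K - 223918)*(21621 + 224862)) = (139604 - 392714)/(315 + (182539 - 223918)*(21621 + 224862)) = -253110/(315 - 41379*246483) = -253110/(315 - 10199220057) = -253110/(-10199219742) = -253110*(-1/10199219742) = 42185/1699869957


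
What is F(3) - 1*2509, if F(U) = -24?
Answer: -2533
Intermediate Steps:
F(3) - 1*2509 = -24 - 1*2509 = -24 - 2509 = -2533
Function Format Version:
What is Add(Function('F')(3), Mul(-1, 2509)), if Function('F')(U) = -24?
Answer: -2533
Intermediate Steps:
Add(Function('F')(3), Mul(-1, 2509)) = Add(-24, Mul(-1, 2509)) = Add(-24, -2509) = -2533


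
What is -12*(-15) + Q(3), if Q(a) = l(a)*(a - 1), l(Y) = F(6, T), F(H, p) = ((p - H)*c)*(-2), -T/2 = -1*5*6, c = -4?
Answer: 1044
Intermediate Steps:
T = 60 (T = -2*(-1*5)*6 = -(-10)*6 = -2*(-30) = 60)
F(H, p) = -8*H + 8*p (F(H, p) = ((p - H)*(-4))*(-2) = (-4*p + 4*H)*(-2) = -8*H + 8*p)
l(Y) = 432 (l(Y) = -8*6 + 8*60 = -48 + 480 = 432)
Q(a) = -432 + 432*a (Q(a) = 432*(a - 1) = 432*(-1 + a) = -432 + 432*a)
-12*(-15) + Q(3) = -12*(-15) + (-432 + 432*3) = 180 + (-432 + 1296) = 180 + 864 = 1044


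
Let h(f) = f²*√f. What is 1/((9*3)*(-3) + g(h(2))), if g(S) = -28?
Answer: -1/109 ≈ -0.0091743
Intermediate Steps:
h(f) = f^(5/2)
1/((9*3)*(-3) + g(h(2))) = 1/((9*3)*(-3) - 28) = 1/(27*(-3) - 28) = 1/(-81 - 28) = 1/(-109) = -1/109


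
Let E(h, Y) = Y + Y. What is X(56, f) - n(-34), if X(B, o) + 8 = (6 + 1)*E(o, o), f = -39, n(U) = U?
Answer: -520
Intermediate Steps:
E(h, Y) = 2*Y
X(B, o) = -8 + 14*o (X(B, o) = -8 + (6 + 1)*(2*o) = -8 + 7*(2*o) = -8 + 14*o)
X(56, f) - n(-34) = (-8 + 14*(-39)) - 1*(-34) = (-8 - 546) + 34 = -554 + 34 = -520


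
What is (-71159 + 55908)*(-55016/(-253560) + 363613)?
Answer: -175763518628912/31695 ≈ -5.5455e+9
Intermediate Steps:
(-71159 + 55908)*(-55016/(-253560) + 363613) = -15251*(-55016*(-1/253560) + 363613) = -15251*(6877/31695 + 363613) = -15251*11524720912/31695 = -175763518628912/31695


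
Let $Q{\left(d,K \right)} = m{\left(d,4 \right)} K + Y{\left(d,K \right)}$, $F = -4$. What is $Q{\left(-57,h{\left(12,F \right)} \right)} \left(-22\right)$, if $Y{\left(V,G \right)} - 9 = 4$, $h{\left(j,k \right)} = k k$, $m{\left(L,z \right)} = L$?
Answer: $19778$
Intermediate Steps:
$h{\left(j,k \right)} = k^{2}$
$Y{\left(V,G \right)} = 13$ ($Y{\left(V,G \right)} = 9 + 4 = 13$)
$Q{\left(d,K \right)} = 13 + K d$ ($Q{\left(d,K \right)} = d K + 13 = K d + 13 = 13 + K d$)
$Q{\left(-57,h{\left(12,F \right)} \right)} \left(-22\right) = \left(13 + \left(-4\right)^{2} \left(-57\right)\right) \left(-22\right) = \left(13 + 16 \left(-57\right)\right) \left(-22\right) = \left(13 - 912\right) \left(-22\right) = \left(-899\right) \left(-22\right) = 19778$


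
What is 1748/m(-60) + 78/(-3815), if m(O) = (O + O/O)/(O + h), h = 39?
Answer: 140036418/225085 ≈ 622.15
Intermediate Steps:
m(O) = (1 + O)/(39 + O) (m(O) = (O + O/O)/(O + 39) = (O + 1)/(39 + O) = (1 + O)/(39 + O))
1748/m(-60) + 78/(-3815) = 1748/(((1 - 60)/(39 - 60))) + 78/(-3815) = 1748/((-59/(-21))) + 78*(-1/3815) = 1748/((-1/21*(-59))) - 78/3815 = 1748/(59/21) - 78/3815 = 1748*(21/59) - 78/3815 = 36708/59 - 78/3815 = 140036418/225085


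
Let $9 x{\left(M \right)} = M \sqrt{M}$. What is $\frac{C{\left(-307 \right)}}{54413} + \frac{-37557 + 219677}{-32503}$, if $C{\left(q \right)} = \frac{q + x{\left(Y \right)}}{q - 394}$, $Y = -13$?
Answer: $- \frac{6946686609139}{1239778603039} + \frac{13 i \sqrt{13}}{343291617} \approx -5.6032 + 1.3654 \cdot 10^{-7} i$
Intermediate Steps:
$x{\left(M \right)} = \frac{M^{\frac{3}{2}}}{9}$ ($x{\left(M \right)} = \frac{M \sqrt{M}}{9} = \frac{M^{\frac{3}{2}}}{9}$)
$C{\left(q \right)} = \frac{q - \frac{13 i \sqrt{13}}{9}}{-394 + q}$ ($C{\left(q \right)} = \frac{q + \frac{\left(-13\right)^{\frac{3}{2}}}{9}}{q - 394} = \frac{q + \frac{\left(-13\right) i \sqrt{13}}{9}}{-394 + q} = \frac{q - \frac{13 i \sqrt{13}}{9}}{-394 + q}$)
$\frac{C{\left(-307 \right)}}{54413} + \frac{-37557 + 219677}{-32503} = \frac{\frac{1}{-394 - 307} \left(-307 - \frac{13 i \sqrt{13}}{9}\right)}{54413} + \frac{-37557 + 219677}{-32503} = \frac{-307 - \frac{13 i \sqrt{13}}{9}}{-701} \cdot \frac{1}{54413} + 182120 \left(- \frac{1}{32503}\right) = - \frac{-307 - \frac{13 i \sqrt{13}}{9}}{701} \cdot \frac{1}{54413} - \frac{182120}{32503} = \left(\frac{307}{701} + \frac{13 i \sqrt{13}}{6309}\right) \frac{1}{54413} - \frac{182120}{32503} = \left(\frac{307}{38143513} + \frac{13 i \sqrt{13}}{343291617}\right) - \frac{182120}{32503} = - \frac{6946686609139}{1239778603039} + \frac{13 i \sqrt{13}}{343291617}$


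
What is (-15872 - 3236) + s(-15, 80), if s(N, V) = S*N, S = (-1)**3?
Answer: -19093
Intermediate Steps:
S = -1
s(N, V) = -N
(-15872 - 3236) + s(-15, 80) = (-15872 - 3236) - 1*(-15) = -19108 + 15 = -19093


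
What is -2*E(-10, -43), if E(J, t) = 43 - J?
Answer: -106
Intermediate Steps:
-2*E(-10, -43) = -2*(43 - 1*(-10)) = -2*(43 + 10) = -2*53 = -106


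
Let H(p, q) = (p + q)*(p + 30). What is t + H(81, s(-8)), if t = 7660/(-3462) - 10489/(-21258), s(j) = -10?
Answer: 96646202719/12265866 ≈ 7879.3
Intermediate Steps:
H(p, q) = (30 + p)*(p + q) (H(p, q) = (p + q)*(30 + p) = (30 + p)*(p + q))
t = -21087227/12265866 (t = 7660*(-1/3462) - 10489*(-1/21258) = -3830/1731 + 10489/21258 = -21087227/12265866 ≈ -1.7192)
t + H(81, s(-8)) = -21087227/12265866 + (81**2 + 30*81 + 30*(-10) + 81*(-10)) = -21087227/12265866 + (6561 + 2430 - 300 - 810) = -21087227/12265866 + 7881 = 96646202719/12265866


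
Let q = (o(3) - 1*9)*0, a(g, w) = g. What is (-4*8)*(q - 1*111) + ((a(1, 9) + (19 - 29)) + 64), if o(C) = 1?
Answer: 3607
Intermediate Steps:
q = 0 (q = (1 - 1*9)*0 = (1 - 9)*0 = -8*0 = 0)
(-4*8)*(q - 1*111) + ((a(1, 9) + (19 - 29)) + 64) = (-4*8)*(0 - 1*111) + ((1 + (19 - 29)) + 64) = -32*(0 - 111) + ((1 - 10) + 64) = -32*(-111) + (-9 + 64) = 3552 + 55 = 3607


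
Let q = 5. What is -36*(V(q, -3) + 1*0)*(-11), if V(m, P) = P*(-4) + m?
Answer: 6732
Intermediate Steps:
V(m, P) = m - 4*P (V(m, P) = -4*P + m = m - 4*P)
-36*(V(q, -3) + 1*0)*(-11) = -36*((5 - 4*(-3)) + 1*0)*(-11) = -36*((5 + 12) + 0)*(-11) = -36*(17 + 0)*(-11) = -36*17*(-11) = -612*(-11) = 6732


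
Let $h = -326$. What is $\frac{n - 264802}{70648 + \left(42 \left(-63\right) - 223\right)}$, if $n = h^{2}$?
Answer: $- \frac{17614}{7531} \approx -2.3389$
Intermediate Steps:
$n = 106276$ ($n = \left(-326\right)^{2} = 106276$)
$\frac{n - 264802}{70648 + \left(42 \left(-63\right) - 223\right)} = \frac{106276 - 264802}{70648 + \left(42 \left(-63\right) - 223\right)} = - \frac{158526}{70648 - 2869} = - \frac{158526}{67779} = \left(-158526\right) \frac{1}{67779} = - \frac{17614}{7531}$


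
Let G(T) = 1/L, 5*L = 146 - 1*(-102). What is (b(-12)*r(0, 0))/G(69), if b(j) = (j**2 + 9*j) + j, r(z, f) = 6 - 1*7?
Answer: -5952/5 ≈ -1190.4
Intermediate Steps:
r(z, f) = -1 (r(z, f) = 6 - 7 = -1)
b(j) = j**2 + 10*j
L = 248/5 (L = (146 - 1*(-102))/5 = (146 + 102)/5 = (1/5)*248 = 248/5 ≈ 49.600)
G(T) = 5/248 (G(T) = 1/(248/5) = 5/248)
(b(-12)*r(0, 0))/G(69) = (-12*(10 - 12)*(-1))/(5/248) = (-12*(-2)*(-1))*(248/5) = (24*(-1))*(248/5) = -24*248/5 = -5952/5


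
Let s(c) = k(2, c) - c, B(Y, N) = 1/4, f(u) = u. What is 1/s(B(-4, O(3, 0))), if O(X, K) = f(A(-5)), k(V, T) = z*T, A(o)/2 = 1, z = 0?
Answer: -4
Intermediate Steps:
A(o) = 2 (A(o) = 2*1 = 2)
k(V, T) = 0 (k(V, T) = 0*T = 0)
O(X, K) = 2
B(Y, N) = 1/4
s(c) = -c (s(c) = 0 - c = -c)
1/s(B(-4, O(3, 0))) = 1/(-1*1/4) = 1/(-1/4) = -4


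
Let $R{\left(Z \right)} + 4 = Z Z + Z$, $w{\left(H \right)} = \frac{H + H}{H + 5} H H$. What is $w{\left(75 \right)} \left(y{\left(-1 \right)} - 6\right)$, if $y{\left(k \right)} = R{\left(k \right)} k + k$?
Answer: $- \frac{253125}{8} \approx -31641.0$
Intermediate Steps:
$w{\left(H \right)} = \frac{2 H^{3}}{5 + H}$ ($w{\left(H \right)} = \frac{2 H}{5 + H} H H = \frac{2 H^{2}}{5 + H} H = \frac{2 H^{3}}{5 + H}$)
$R{\left(Z \right)} = -4 + Z + Z^{2}$ ($R{\left(Z \right)} = -4 + \left(Z Z + Z\right) = -4 + \left(Z^{2} + Z\right) = -4 + \left(Z + Z^{2}\right) = -4 + Z + Z^{2}$)
$y{\left(k \right)} = k + k \left(-4 + k + k^{2}\right)$ ($y{\left(k \right)} = \left(-4 + k + k^{2}\right) k + k = k \left(-4 + k + k^{2}\right) + k = k + k \left(-4 + k + k^{2}\right)$)
$w{\left(75 \right)} \left(y{\left(-1 \right)} - 6\right) = \frac{2 \cdot 75^{3}}{5 + 75} \left(- (-3 - 1 + \left(-1\right)^{2}) - 6\right) = 2 \cdot 421875 \cdot \frac{1}{80} \left(- (-3 - 1 + 1) - 6\right) = 2 \cdot 421875 \cdot \frac{1}{80} \left(\left(-1\right) \left(-3\right) - 6\right) = \frac{84375 \left(3 - 6\right)}{8} = \frac{84375}{8} \left(-3\right) = - \frac{253125}{8}$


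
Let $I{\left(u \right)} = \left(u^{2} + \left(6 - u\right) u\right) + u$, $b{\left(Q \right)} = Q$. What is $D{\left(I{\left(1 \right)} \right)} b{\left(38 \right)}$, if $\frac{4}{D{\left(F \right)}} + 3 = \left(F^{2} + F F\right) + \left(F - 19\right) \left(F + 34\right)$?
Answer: $- \frac{152}{397} \approx -0.38287$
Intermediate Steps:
$I{\left(u \right)} = u + u^{2} + u \left(6 - u\right)$ ($I{\left(u \right)} = \left(u^{2} + u \left(6 - u\right)\right) + u = u + u^{2} + u \left(6 - u\right)$)
$D{\left(F \right)} = \frac{4}{-3 + 2 F^{2} + \left(-19 + F\right) \left(34 + F\right)}$ ($D{\left(F \right)} = \frac{4}{-3 + \left(\left(F^{2} + F F\right) + \left(F - 19\right) \left(F + 34\right)\right)} = \frac{4}{-3 + \left(\left(F^{2} + F^{2}\right) + \left(-19 + F\right) \left(34 + F\right)\right)} = \frac{4}{-3 + \left(2 F^{2} + \left(-19 + F\right) \left(34 + F\right)\right)} = \frac{4}{-3 + 2 F^{2} + \left(-19 + F\right) \left(34 + F\right)}$)
$D{\left(I{\left(1 \right)} \right)} b{\left(38 \right)} = \frac{4}{-649 + 3 \left(7 \cdot 1\right)^{2} + 15 \cdot 7 \cdot 1} \cdot 38 = \frac{4}{-649 + 3 \cdot 7^{2} + 15 \cdot 7} \cdot 38 = \frac{4}{-649 + 3 \cdot 49 + 105} \cdot 38 = \frac{4}{-649 + 147 + 105} \cdot 38 = \frac{4}{-397} \cdot 38 = 4 \left(- \frac{1}{397}\right) 38 = \left(- \frac{4}{397}\right) 38 = - \frac{152}{397}$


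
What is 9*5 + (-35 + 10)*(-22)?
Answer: 595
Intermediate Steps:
9*5 + (-35 + 10)*(-22) = 45 - 25*(-22) = 45 + 550 = 595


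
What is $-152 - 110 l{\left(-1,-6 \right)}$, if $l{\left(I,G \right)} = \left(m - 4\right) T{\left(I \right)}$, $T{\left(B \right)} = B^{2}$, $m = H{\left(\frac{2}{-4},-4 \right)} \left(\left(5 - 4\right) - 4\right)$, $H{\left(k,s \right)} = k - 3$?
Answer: $-867$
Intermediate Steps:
$H{\left(k,s \right)} = -3 + k$
$m = \frac{21}{2}$ ($m = \left(-3 + \frac{2}{-4}\right) \left(\left(5 - 4\right) - 4\right) = \left(-3 + 2 \left(- \frac{1}{4}\right)\right) \left(1 - 4\right) = \left(-3 - \frac{1}{2}\right) \left(-3\right) = \left(- \frac{7}{2}\right) \left(-3\right) = \frac{21}{2} \approx 10.5$)
$l{\left(I,G \right)} = \frac{13 I^{2}}{2}$ ($l{\left(I,G \right)} = \left(\frac{21}{2} - 4\right) I^{2} = \frac{13 I^{2}}{2}$)
$-152 - 110 l{\left(-1,-6 \right)} = -152 - 110 \frac{13 \left(-1\right)^{2}}{2} = -152 - 110 \cdot \frac{13}{2} \cdot 1 = -152 - 715 = -867$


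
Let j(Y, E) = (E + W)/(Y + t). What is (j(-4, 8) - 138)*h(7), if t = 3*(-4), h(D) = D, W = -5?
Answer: -15477/16 ≈ -967.31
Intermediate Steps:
t = -12
j(Y, E) = (-5 + E)/(-12 + Y) (j(Y, E) = (E - 5)/(Y - 12) = (-5 + E)/(-12 + Y))
(j(-4, 8) - 138)*h(7) = ((-5 + 8)/(-12 - 4) - 138)*7 = (3/(-16) - 138)*7 = (-1/16*3 - 138)*7 = (-3/16 - 138)*7 = -2211/16*7 = -15477/16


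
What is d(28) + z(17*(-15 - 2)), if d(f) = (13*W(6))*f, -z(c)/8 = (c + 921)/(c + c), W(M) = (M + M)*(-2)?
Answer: -2522176/289 ≈ -8727.3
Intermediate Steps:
W(M) = -4*M (W(M) = (2*M)*(-2) = -4*M)
z(c) = -4*(921 + c)/c (z(c) = -8*(c + 921)/(c + c) = -8*(921 + c)/(2*c) = -8*(921 + c)*1/(2*c) = -4*(921 + c)/c)
d(f) = -312*f (d(f) = (13*(-4*6))*f = (13*(-24))*f = -312*f)
d(28) + z(17*(-15 - 2)) = -312*28 + (-4 - 3684*1/(17*(-15 - 2))) = -8736 + (-4 - 3684/(17*(-17))) = -8736 + (-4 - 3684/(-289)) = -8736 + (-4 - 3684*(-1/289)) = -8736 + (-4 + 3684/289) = -8736 + 2528/289 = -2522176/289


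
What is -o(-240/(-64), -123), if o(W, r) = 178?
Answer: -178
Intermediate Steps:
-o(-240/(-64), -123) = -1*178 = -178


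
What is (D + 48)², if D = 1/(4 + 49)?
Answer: 6477025/2809 ≈ 2305.8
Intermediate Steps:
D = 1/53 ≈ 0.018868
(D + 48)² = (1/53 + 48)² = (2545/53)² = 6477025/2809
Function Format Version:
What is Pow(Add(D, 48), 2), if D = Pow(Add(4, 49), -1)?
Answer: Rational(6477025, 2809) ≈ 2305.8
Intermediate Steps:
D = Rational(1, 53) (D = Pow(53, -1) = Rational(1, 53) ≈ 0.018868)
Pow(Add(D, 48), 2) = Pow(Add(Rational(1, 53), 48), 2) = Pow(Rational(2545, 53), 2) = Rational(6477025, 2809)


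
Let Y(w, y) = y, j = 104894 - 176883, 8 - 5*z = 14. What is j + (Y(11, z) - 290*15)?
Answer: -381701/5 ≈ -76340.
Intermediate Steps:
z = -6/5 (z = 8/5 - 1/5*14 = 8/5 - 14/5 = -6/5 ≈ -1.2000)
j = -71989
j + (Y(11, z) - 290*15) = -71989 + (-6/5 - 290*15) = -71989 + (-6/5 - 4350) = -71989 - 21756/5 = -381701/5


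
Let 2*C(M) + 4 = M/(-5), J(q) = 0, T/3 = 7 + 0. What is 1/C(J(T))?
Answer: -½ ≈ -0.50000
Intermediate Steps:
T = 21 (T = 3*(7 + 0) = 3*7 = 21)
C(M) = -2 - M/10 (C(M) = -2 + (M/(-5))/2 = -2 + (M*(-⅕))/2 = -2 + (-M/5)/2 = -2 - M/10)
1/C(J(T)) = 1/(-2 - ⅒*0) = 1/(-2 + 0) = 1/(-2) = -½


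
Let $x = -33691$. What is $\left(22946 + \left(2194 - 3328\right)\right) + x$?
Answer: $-11879$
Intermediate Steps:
$\left(22946 + \left(2194 - 3328\right)\right) + x = \left(22946 + \left(2194 - 3328\right)\right) - 33691 = \left(22946 - 1134\right) - 33691 = 21812 - 33691 = -11879$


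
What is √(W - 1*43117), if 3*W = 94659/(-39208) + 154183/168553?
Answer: I*√207198385069560896634/69321252 ≈ 207.65*I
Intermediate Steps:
W = -9909851363/19825878072 (W = (94659/(-39208) + 154183/168553)/3 = (94659*(-1/39208) + 154183*(1/168553))/3 = (-94659/39208 + 154183/168553)/3 = (⅓)*(-9909851363/6608626024) = -9909851363/19825878072 ≈ -0.49984)
√(W - 1*43117) = √(-9909851363/19825878072 - 1*43117) = √(-9909851363/19825878072 - 43117) = √(-854842294681787/19825878072) = I*√207198385069560896634/69321252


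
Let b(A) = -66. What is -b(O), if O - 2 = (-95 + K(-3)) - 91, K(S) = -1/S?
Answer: 66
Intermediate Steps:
O = -551/3 (O = 2 + ((-95 - 1/(-3)) - 91) = 2 + ((-95 - 1*(-⅓)) - 91) = 2 + ((-95 + ⅓) - 91) = 2 + (-284/3 - 91) = 2 - 557/3 = -551/3 ≈ -183.67)
-b(O) = -1*(-66) = 66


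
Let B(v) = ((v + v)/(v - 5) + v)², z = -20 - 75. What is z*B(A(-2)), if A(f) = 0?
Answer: 0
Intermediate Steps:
z = -95
B(v) = (v + 2*v/(-5 + v))² (B(v) = ((2*v)/(-5 + v) + v)² = (2*v/(-5 + v) + v)² = (v + 2*v/(-5 + v))²)
z*B(A(-2)) = -95*0²*(-3 + 0)²/(-5 + 0)² = -0*(-3)²/(-5)² = -0*9/25 = -95*0 = 0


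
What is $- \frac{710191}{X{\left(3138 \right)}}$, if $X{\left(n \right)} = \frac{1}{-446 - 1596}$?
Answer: $1450210022$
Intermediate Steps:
$X{\left(n \right)} = - \frac{1}{2042}$ ($X{\left(n \right)} = \frac{1}{-2042} = - \frac{1}{2042}$)
$- \frac{710191}{X{\left(3138 \right)}} = - \frac{710191}{- \frac{1}{2042}} = \left(-710191\right) \left(-2042\right) = 1450210022$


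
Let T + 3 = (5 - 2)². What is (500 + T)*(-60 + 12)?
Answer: -24288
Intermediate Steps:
T = 6 (T = -3 + (5 - 2)² = -3 + 3² = -3 + 9 = 6)
(500 + T)*(-60 + 12) = (500 + 6)*(-60 + 12) = 506*(-48) = -24288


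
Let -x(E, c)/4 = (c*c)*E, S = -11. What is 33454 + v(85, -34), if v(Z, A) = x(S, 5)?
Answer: 34554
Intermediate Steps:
x(E, c) = -4*E*c**2 (x(E, c) = -4*c*c*E = -4*c**2*E = -4*E*c**2)
v(Z, A) = 1100 (v(Z, A) = -4*(-11)*5**2 = -4*(-11)*25 = 1100)
33454 + v(85, -34) = 33454 + 1100 = 34554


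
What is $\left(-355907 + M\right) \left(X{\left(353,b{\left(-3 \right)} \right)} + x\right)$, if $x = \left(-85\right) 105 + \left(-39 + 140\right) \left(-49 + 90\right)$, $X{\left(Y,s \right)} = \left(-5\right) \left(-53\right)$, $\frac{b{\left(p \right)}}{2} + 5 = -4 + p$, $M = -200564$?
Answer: $2514692449$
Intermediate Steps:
$b{\left(p \right)} = -18 + 2 p$ ($b{\left(p \right)} = -10 + 2 \left(-4 + p\right) = -10 + \left(-8 + 2 p\right) = -18 + 2 p$)
$X{\left(Y,s \right)} = 265$
$x = -4784$ ($x = -8925 + 101 \cdot 41 = -8925 + 4141 = -4784$)
$\left(-355907 + M\right) \left(X{\left(353,b{\left(-3 \right)} \right)} + x\right) = \left(-355907 - 200564\right) \left(265 - 4784\right) = \left(-556471\right) \left(-4519\right) = 2514692449$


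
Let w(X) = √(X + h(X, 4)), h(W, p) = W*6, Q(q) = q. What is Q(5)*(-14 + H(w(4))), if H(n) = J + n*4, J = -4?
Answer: -90 + 40*√7 ≈ 15.830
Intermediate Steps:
h(W, p) = 6*W
w(X) = √7*√X (w(X) = √(X + 6*X) = √(7*X) = √7*√X)
H(n) = -4 + 4*n (H(n) = -4 + n*4 = -4 + 4*n)
Q(5)*(-14 + H(w(4))) = 5*(-14 + (-4 + 4*(√7*√4))) = 5*(-14 + (-4 + 4*(√7*2))) = 5*(-14 + (-4 + 4*(2*√7))) = 5*(-14 + (-4 + 8*√7)) = 5*(-18 + 8*√7) = -90 + 40*√7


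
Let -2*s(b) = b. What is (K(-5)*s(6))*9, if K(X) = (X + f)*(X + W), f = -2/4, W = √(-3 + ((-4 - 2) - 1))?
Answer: -1485/2 + 297*I*√10/2 ≈ -742.5 + 469.6*I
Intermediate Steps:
s(b) = -b/2
W = I*√10 (W = √(-3 + (-6 - 1)) = √(-3 - 7) = √(-10) = I*√10 ≈ 3.1623*I)
f = -½ (f = -2*¼ = -½ ≈ -0.50000)
K(X) = (-½ + X)*(X + I*√10) (K(X) = (X - ½)*(X + I*√10) = (-½ + X)*(X + I*√10))
(K(-5)*s(6))*9 = (((-5)² - ½*(-5) - I*√10/2 + I*(-5)*√10)*(-½*6))*9 = ((25 + 5/2 - I*√10/2 - 5*I*√10)*(-3))*9 = ((55/2 - 11*I*√10/2)*(-3))*9 = (-165/2 + 33*I*√10/2)*9 = -1485/2 + 297*I*√10/2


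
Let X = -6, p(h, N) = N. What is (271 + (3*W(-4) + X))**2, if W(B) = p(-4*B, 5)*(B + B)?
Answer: 21025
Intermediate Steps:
W(B) = 10*B (W(B) = 5*(B + B) = 5*(2*B) = 10*B)
(271 + (3*W(-4) + X))**2 = (271 + (3*(10*(-4)) - 6))**2 = (271 + (3*(-40) - 6))**2 = (271 + (-120 - 6))**2 = (271 - 126)**2 = 145**2 = 21025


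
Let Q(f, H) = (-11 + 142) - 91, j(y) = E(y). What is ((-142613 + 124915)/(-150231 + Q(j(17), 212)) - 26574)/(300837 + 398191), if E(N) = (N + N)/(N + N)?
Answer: -997789484/26246928587 ≈ -0.038015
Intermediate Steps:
E(N) = 1 (E(N) = (2*N)/((2*N)) = (2*N)*(1/(2*N)) = 1)
j(y) = 1
Q(f, H) = 40 (Q(f, H) = 131 - 91 = 40)
((-142613 + 124915)/(-150231 + Q(j(17), 212)) - 26574)/(300837 + 398191) = ((-142613 + 124915)/(-150231 + 40) - 26574)/(300837 + 398191) = (-17698/(-150191) - 26574)/699028 = (-17698*(-1/150191) - 26574)*(1/699028) = (17698/150191 - 26574)*(1/699028) = -3991157936/150191*1/699028 = -997789484/26246928587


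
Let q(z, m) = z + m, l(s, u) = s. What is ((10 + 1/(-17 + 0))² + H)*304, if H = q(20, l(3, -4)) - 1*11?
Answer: 9736816/289 ≈ 33691.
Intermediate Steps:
q(z, m) = m + z
H = 12 (H = (3 + 20) - 1*11 = 23 - 11 = 12)
((10 + 1/(-17 + 0))² + H)*304 = ((10 + 1/(-17 + 0))² + 12)*304 = ((10 + 1/(-17))² + 12)*304 = ((10 - 1/17)² + 12)*304 = ((169/17)² + 12)*304 = (28561/289 + 12)*304 = (32029/289)*304 = 9736816/289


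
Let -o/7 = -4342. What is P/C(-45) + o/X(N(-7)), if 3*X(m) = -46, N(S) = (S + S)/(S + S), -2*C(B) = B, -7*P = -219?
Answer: -4783697/2415 ≈ -1980.8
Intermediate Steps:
P = 219/7 (P = -1/7*(-219) = 219/7 ≈ 31.286)
C(B) = -B/2
N(S) = 1 (N(S) = (2*S)/((2*S)) = (2*S)*(1/(2*S)) = 1)
o = 30394 (o = -7*(-4342) = 30394)
X(m) = -46/3 (X(m) = (1/3)*(-46) = -46/3)
P/C(-45) + o/X(N(-7)) = 219/(7*((-1/2*(-45)))) + 30394/(-46/3) = 219/(7*(45/2)) + 30394*(-3/46) = (219/7)*(2/45) - 45591/23 = 146/105 - 45591/23 = -4783697/2415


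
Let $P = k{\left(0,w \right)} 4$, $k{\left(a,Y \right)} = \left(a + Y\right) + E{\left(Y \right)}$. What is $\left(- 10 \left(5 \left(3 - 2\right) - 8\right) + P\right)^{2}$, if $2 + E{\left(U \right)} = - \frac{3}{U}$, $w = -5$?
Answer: $\frac{484}{25} \approx 19.36$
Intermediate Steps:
$E{\left(U \right)} = -2 - \frac{3}{U}$
$k{\left(a,Y \right)} = -2 + Y + a - \frac{3}{Y}$ ($k{\left(a,Y \right)} = \left(a + Y\right) - \left(2 + \frac{3}{Y}\right) = \left(Y + a\right) - \left(2 + \frac{3}{Y}\right) = -2 + Y + a - \frac{3}{Y}$)
$P = - \frac{128}{5}$ ($P = \left(-2 - 5 + 0 - \frac{3}{-5}\right) 4 = \left(-2 - 5 + 0 - - \frac{3}{5}\right) 4 = \left(-2 - 5 + 0 + \frac{3}{5}\right) 4 = \left(- \frac{32}{5}\right) 4 = - \frac{128}{5} \approx -25.6$)
$\left(- 10 \left(5 \left(3 - 2\right) - 8\right) + P\right)^{2} = \left(- 10 \left(5 \left(3 - 2\right) - 8\right) - \frac{128}{5}\right)^{2} = \left(- 10 \left(5 \cdot 1 - 8\right) - \frac{128}{5}\right)^{2} = \left(- 10 \left(5 - 8\right) - \frac{128}{5}\right)^{2} = \left(\left(-10\right) \left(-3\right) - \frac{128}{5}\right)^{2} = \left(30 - \frac{128}{5}\right)^{2} = \left(\frac{22}{5}\right)^{2} = \frac{484}{25}$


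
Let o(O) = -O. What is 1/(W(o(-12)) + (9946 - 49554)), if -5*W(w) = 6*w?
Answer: -5/198112 ≈ -2.5238e-5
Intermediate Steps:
W(w) = -6*w/5
1/(W(o(-12)) + (9946 - 49554)) = 1/(-(-6)*(-12)/5 + (9946 - 49554)) = 1/(-6/5*12 - 39608) = 1/(-72/5 - 39608) = 1/(-198112/5) = -5/198112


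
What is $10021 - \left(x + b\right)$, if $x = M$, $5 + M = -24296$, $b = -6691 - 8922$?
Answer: $49935$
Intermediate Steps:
$b = -15613$
$M = -24301$ ($M = -5 - 24296 = -24301$)
$x = -24301$
$10021 - \left(x + b\right) = 10021 - \left(-24301 - 15613\right) = 10021 - -39914 = 10021 + 39914 = 49935$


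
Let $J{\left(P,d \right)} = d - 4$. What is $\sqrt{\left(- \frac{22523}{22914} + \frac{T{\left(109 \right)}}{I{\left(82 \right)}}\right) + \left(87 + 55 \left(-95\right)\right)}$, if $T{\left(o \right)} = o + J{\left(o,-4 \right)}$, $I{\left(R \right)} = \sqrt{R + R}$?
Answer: $\frac{\sqrt{-503969434090030 + 120790990602 \sqrt{41}}}{313158} \approx 71.632 i$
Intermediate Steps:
$I{\left(R \right)} = \sqrt{2} \sqrt{R}$ ($I{\left(R \right)} = \sqrt{2 R} = \sqrt{2} \sqrt{R}$)
$J{\left(P,d \right)} = -4 + d$ ($J{\left(P,d \right)} = d - 4 = -4 + d$)
$T{\left(o \right)} = -8 + o$ ($T{\left(o \right)} = o - 8 = -8 + o$)
$\sqrt{\left(- \frac{22523}{22914} + \frac{T{\left(109 \right)}}{I{\left(82 \right)}}\right) + \left(87 + 55 \left(-95\right)\right)} = \sqrt{\left(- \frac{22523}{22914} + \frac{-8 + 109}{\sqrt{2} \sqrt{82}}\right) + \left(87 + 55 \left(-95\right)\right)} = \sqrt{\left(\left(-22523\right) \frac{1}{22914} + \frac{101}{2 \sqrt{41}}\right) + \left(87 - 5225\right)} = \sqrt{\left(- \frac{22523}{22914} + 101 \frac{\sqrt{41}}{82}\right) - 5138} = \sqrt{\left(- \frac{22523}{22914} + \frac{101 \sqrt{41}}{82}\right) - 5138} = \sqrt{- \frac{117754655}{22914} + \frac{101 \sqrt{41}}{82}}$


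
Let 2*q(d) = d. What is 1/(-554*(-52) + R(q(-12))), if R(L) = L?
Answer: 1/28802 ≈ 3.4720e-5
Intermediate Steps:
q(d) = d/2
1/(-554*(-52) + R(q(-12))) = 1/(-554*(-52) + (1/2)*(-12)) = 1/(28808 - 6) = 1/28802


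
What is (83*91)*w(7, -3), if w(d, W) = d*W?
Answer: -158613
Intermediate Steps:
w(d, W) = W*d
(83*91)*w(7, -3) = (83*91)*(-3*7) = 7553*(-21) = -158613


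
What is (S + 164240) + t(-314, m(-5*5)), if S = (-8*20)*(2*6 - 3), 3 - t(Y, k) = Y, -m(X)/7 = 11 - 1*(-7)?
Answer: 163117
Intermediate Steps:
m(X) = -126 (m(X) = -7*(11 - 1*(-7)) = -7*(11 + 7) = -7*18 = -126)
t(Y, k) = 3 - Y
S = -1440 (S = -160*(12 - 3) = -160*9 = -1440)
(S + 164240) + t(-314, m(-5*5)) = (-1440 + 164240) + (3 - 1*(-314)) = 162800 + (3 + 314) = 162800 + 317 = 163117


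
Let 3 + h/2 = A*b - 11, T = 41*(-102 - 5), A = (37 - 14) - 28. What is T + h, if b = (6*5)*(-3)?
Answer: -3515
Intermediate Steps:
A = -5 (A = 23 - 28 = -5)
b = -90 (b = 30*(-3) = -90)
T = -4387 (T = 41*(-107) = -4387)
h = 872 (h = -6 + 2*(-5*(-90) - 11) = -6 + 2*(450 - 11) = -6 + 2*439 = -6 + 878 = 872)
T + h = -4387 + 872 = -3515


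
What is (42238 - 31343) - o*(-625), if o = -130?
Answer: -70355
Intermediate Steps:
(42238 - 31343) - o*(-625) = (42238 - 31343) - (-130)*(-625) = 10895 - 1*81250 = 10895 - 81250 = -70355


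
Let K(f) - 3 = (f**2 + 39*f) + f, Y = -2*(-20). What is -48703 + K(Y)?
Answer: -45500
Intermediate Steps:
Y = 40
K(f) = 3 + f**2 + 40*f (K(f) = 3 + ((f**2 + 39*f) + f) = 3 + (f**2 + 40*f) = 3 + f**2 + 40*f)
-48703 + K(Y) = -48703 + (3 + 40**2 + 40*40) = -48703 + (3 + 1600 + 1600) = -48703 + 3203 = -45500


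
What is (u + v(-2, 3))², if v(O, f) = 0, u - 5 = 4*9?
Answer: 1681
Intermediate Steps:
u = 41 (u = 5 + 4*9 = 5 + 36 = 41)
(u + v(-2, 3))² = (41 + 0)² = 41² = 1681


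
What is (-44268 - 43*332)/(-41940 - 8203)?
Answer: 58544/50143 ≈ 1.1675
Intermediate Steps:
(-44268 - 43*332)/(-41940 - 8203) = (-44268 - 14276)/(-50143) = -58544*(-1/50143) = 58544/50143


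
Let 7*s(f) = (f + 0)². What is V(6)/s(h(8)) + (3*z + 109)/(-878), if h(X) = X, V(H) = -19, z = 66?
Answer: -68211/28096 ≈ -2.4278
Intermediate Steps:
s(f) = f²/7 (s(f) = (f + 0)²/7 = f²/7)
V(6)/s(h(8)) + (3*z + 109)/(-878) = -19/((⅐)*8²) + (3*66 + 109)/(-878) = -19/((⅐)*64) + (198 + 109)*(-1/878) = -19/64/7 + 307*(-1/878) = -19*7/64 - 307/878 = -133/64 - 307/878 = -68211/28096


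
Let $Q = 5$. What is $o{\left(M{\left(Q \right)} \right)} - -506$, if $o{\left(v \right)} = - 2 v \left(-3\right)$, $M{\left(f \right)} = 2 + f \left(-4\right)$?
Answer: $398$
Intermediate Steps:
$M{\left(f \right)} = 2 - 4 f$
$o{\left(v \right)} = 6 v$
$o{\left(M{\left(Q \right)} \right)} - -506 = 6 \left(2 - 20\right) - -506 = 6 \left(2 - 20\right) + 506 = 6 \left(-18\right) + 506 = -108 + 506 = 398$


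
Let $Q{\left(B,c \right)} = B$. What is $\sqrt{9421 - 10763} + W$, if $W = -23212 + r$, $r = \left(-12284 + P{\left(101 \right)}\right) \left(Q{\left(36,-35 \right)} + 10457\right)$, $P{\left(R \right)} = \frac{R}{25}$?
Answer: $- \frac{3221920807}{25} + i \sqrt{1342} \approx -1.2888 \cdot 10^{8} + 36.633 i$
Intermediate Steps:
$P{\left(R \right)} = \frac{R}{25}$ ($P{\left(R \right)} = R \frac{1}{25} = \frac{R}{25}$)
$r = - \frac{3221340507}{25}$ ($r = \left(-12284 + \frac{1}{25} \cdot 101\right) \left(36 + 10457\right) = \left(-12284 + \frac{101}{25}\right) 10493 = \left(- \frac{306999}{25}\right) 10493 = - \frac{3221340507}{25} \approx -1.2885 \cdot 10^{8}$)
$W = - \frac{3221920807}{25}$ ($W = -23212 - \frac{3221340507}{25} = - \frac{3221920807}{25} \approx -1.2888 \cdot 10^{8}$)
$\sqrt{9421 - 10763} + W = \sqrt{9421 - 10763} - \frac{3221920807}{25} = \sqrt{-1342} - \frac{3221920807}{25} = i \sqrt{1342} - \frac{3221920807}{25} = - \frac{3221920807}{25} + i \sqrt{1342}$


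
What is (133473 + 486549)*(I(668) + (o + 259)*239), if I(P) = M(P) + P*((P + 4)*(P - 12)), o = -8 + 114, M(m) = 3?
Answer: 182635549066308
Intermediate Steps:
o = 106
I(P) = 3 + P*(-12 + P)*(4 + P) (I(P) = 3 + P*((P + 4)*(P - 12)) = 3 + P*((4 + P)*(-12 + P)) = 3 + P*((-12 + P)*(4 + P)) = 3 + P*(-12 + P)*(4 + P))
(133473 + 486549)*(I(668) + (o + 259)*239) = (133473 + 486549)*((3 + 668**3 - 48*668 - 8*668**2) + (106 + 259)*239) = 620022*((3 + 298077632 - 32064 - 8*446224) + 365*239) = 620022*((3 + 298077632 - 32064 - 3569792) + 87235) = 620022*(294475779 + 87235) = 620022*294563014 = 182635549066308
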